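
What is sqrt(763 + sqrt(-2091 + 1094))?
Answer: sqrt(763 + I*sqrt(997)) ≈ 27.628 + 0.57143*I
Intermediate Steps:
sqrt(763 + sqrt(-2091 + 1094)) = sqrt(763 + sqrt(-997)) = sqrt(763 + I*sqrt(997))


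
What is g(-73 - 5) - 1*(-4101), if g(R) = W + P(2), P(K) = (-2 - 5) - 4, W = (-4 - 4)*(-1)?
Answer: 4098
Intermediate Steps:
W = 8 (W = -8*(-1) = 8)
P(K) = -11 (P(K) = -7 - 4 = -11)
g(R) = -3 (g(R) = 8 - 11 = -3)
g(-73 - 5) - 1*(-4101) = -3 - 1*(-4101) = -3 + 4101 = 4098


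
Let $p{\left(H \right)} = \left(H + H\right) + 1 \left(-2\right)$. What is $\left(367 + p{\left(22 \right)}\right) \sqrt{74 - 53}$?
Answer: $409 \sqrt{21} \approx 1874.3$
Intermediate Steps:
$p{\left(H \right)} = -2 + 2 H$ ($p{\left(H \right)} = 2 H - 2 = -2 + 2 H$)
$\left(367 + p{\left(22 \right)}\right) \sqrt{74 - 53} = \left(367 + \left(-2 + 2 \cdot 22\right)\right) \sqrt{74 - 53} = \left(367 + \left(-2 + 44\right)\right) \sqrt{21} = \left(367 + 42\right) \sqrt{21} = 409 \sqrt{21}$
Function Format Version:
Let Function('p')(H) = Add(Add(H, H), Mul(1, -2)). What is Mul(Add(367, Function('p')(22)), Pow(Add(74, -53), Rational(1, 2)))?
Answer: Mul(409, Pow(21, Rational(1, 2))) ≈ 1874.3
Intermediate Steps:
Function('p')(H) = Add(-2, Mul(2, H)) (Function('p')(H) = Add(Mul(2, H), -2) = Add(-2, Mul(2, H)))
Mul(Add(367, Function('p')(22)), Pow(Add(74, -53), Rational(1, 2))) = Mul(Add(367, Add(-2, Mul(2, 22))), Pow(Add(74, -53), Rational(1, 2))) = Mul(Add(367, Add(-2, 44)), Pow(21, Rational(1, 2))) = Mul(Add(367, 42), Pow(21, Rational(1, 2))) = Mul(409, Pow(21, Rational(1, 2)))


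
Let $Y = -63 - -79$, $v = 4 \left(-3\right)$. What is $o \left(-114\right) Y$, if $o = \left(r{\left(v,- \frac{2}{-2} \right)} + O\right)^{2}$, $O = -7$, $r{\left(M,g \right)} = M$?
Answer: $-658464$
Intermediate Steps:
$v = -12$
$Y = 16$ ($Y = -63 + 79 = 16$)
$o = 361$ ($o = \left(-12 - 7\right)^{2} = \left(-19\right)^{2} = 361$)
$o \left(-114\right) Y = 361 \left(-114\right) 16 = \left(-41154\right) 16 = -658464$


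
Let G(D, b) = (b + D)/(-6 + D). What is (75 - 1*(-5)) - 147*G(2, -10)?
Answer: -214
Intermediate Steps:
G(D, b) = (D + b)/(-6 + D)
(75 - 1*(-5)) - 147*G(2, -10) = (75 - 1*(-5)) - 147*(2 - 10)/(-6 + 2) = (75 + 5) - 147*(-8)/(-4) = 80 - (-147)*(-8)/4 = 80 - 147*2 = 80 - 294 = -214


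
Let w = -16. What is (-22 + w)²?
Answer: 1444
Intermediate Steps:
(-22 + w)² = (-22 - 16)² = (-38)² = 1444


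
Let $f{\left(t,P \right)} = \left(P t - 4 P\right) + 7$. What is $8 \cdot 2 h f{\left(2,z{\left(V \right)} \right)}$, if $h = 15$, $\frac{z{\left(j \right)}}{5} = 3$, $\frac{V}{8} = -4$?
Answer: $-5520$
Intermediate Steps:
$V = -32$ ($V = 8 \left(-4\right) = -32$)
$z{\left(j \right)} = 15$ ($z{\left(j \right)} = 5 \cdot 3 = 15$)
$f{\left(t,P \right)} = 7 - 4 P + P t$ ($f{\left(t,P \right)} = \left(- 4 P + P t\right) + 7 = 7 - 4 P + P t$)
$8 \cdot 2 h f{\left(2,z{\left(V \right)} \right)} = 8 \cdot 2 \cdot 15 \left(7 - 60 + 15 \cdot 2\right) = 16 \cdot 15 \left(7 - 60 + 30\right) = 240 \left(-23\right) = -5520$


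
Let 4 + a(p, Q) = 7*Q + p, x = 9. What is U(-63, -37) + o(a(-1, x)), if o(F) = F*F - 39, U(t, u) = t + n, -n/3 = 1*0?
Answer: 3262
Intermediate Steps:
n = 0 (n = -3*0 = 0)
a(p, Q) = -4 + p + 7*Q (a(p, Q) = -4 + (7*Q + p) = -4 + (p + 7*Q) = -4 + p + 7*Q)
U(t, u) = t (U(t, u) = t + 0 = t)
o(F) = -39 + F² (o(F) = F² - 39 = -39 + F²)
U(-63, -37) + o(a(-1, x)) = -63 + (-39 + (-4 - 1 + 7*9)²) = -63 + (-39 + (-4 - 1 + 63)²) = -63 + (-39 + 58²) = -63 + (-39 + 3364) = -63 + 3325 = 3262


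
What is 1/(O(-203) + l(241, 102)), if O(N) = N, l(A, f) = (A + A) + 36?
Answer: 1/315 ≈ 0.0031746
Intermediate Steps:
l(A, f) = 36 + 2*A (l(A, f) = 2*A + 36 = 36 + 2*A)
1/(O(-203) + l(241, 102)) = 1/(-203 + (36 + 2*241)) = 1/(-203 + (36 + 482)) = 1/(-203 + 518) = 1/315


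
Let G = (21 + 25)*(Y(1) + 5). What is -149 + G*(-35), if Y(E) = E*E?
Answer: -9809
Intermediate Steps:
Y(E) = E²
G = 276 (G = (21 + 25)*(1² + 5) = 46*(1 + 5) = 46*6 = 276)
-149 + G*(-35) = -149 + 276*(-35) = -149 - 9660 = -9809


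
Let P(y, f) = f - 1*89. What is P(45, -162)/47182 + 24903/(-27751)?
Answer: -1181938847/1309347682 ≈ -0.90269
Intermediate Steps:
P(y, f) = -89 + f (P(y, f) = f - 89 = -89 + f)
P(45, -162)/47182 + 24903/(-27751) = (-89 - 162)/47182 + 24903/(-27751) = -251*1/47182 + 24903*(-1/27751) = -251/47182 - 24903/27751 = -1181938847/1309347682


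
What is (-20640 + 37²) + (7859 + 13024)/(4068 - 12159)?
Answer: -51980848/2697 ≈ -19274.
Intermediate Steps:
(-20640 + 37²) + (7859 + 13024)/(4068 - 12159) = (-20640 + 1369) + 20883/(-8091) = -19271 + 20883*(-1/8091) = -19271 - 6961/2697 = -51980848/2697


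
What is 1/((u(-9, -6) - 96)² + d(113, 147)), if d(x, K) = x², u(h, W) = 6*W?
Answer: 1/30193 ≈ 3.3120e-5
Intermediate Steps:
1/((u(-9, -6) - 96)² + d(113, 147)) = 1/((6*(-6) - 96)² + 113²) = 1/((-36 - 96)² + 12769) = 1/((-132)² + 12769) = 1/(17424 + 12769) = 1/30193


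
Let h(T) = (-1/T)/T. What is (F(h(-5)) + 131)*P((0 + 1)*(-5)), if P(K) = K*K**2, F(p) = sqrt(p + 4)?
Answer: -16375 - 75*sqrt(11) ≈ -16624.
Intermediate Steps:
h(T) = -1/T**2
F(p) = sqrt(4 + p)
P(K) = K**3
(F(h(-5)) + 131)*P((0 + 1)*(-5)) = (sqrt(4 - 1/(-5)**2) + 131)*((0 + 1)*(-5))**3 = (sqrt(4 - 1*1/25) + 131)*(1*(-5))**3 = (sqrt(4 - 1/25) + 131)*(-5)**3 = (sqrt(99/25) + 131)*(-125) = (3*sqrt(11)/5 + 131)*(-125) = (131 + 3*sqrt(11)/5)*(-125) = -16375 - 75*sqrt(11)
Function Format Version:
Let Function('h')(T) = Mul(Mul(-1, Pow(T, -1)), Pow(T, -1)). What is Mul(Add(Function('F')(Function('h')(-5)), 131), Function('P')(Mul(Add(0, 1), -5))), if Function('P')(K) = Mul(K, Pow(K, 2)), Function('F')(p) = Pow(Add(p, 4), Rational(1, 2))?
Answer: Add(-16375, Mul(-75, Pow(11, Rational(1, 2)))) ≈ -16624.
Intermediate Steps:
Function('h')(T) = Mul(-1, Pow(T, -2))
Function('F')(p) = Pow(Add(4, p), Rational(1, 2))
Function('P')(K) = Pow(K, 3)
Mul(Add(Function('F')(Function('h')(-5)), 131), Function('P')(Mul(Add(0, 1), -5))) = Mul(Add(Pow(Add(4, Mul(-1, Pow(-5, -2))), Rational(1, 2)), 131), Pow(Mul(Add(0, 1), -5), 3)) = Mul(Add(Pow(Add(4, Mul(-1, Rational(1, 25))), Rational(1, 2)), 131), Pow(Mul(1, -5), 3)) = Mul(Add(Pow(Add(4, Rational(-1, 25)), Rational(1, 2)), 131), Pow(-5, 3)) = Mul(Add(Pow(Rational(99, 25), Rational(1, 2)), 131), -125) = Mul(Add(Mul(Rational(3, 5), Pow(11, Rational(1, 2))), 131), -125) = Mul(Add(131, Mul(Rational(3, 5), Pow(11, Rational(1, 2)))), -125) = Add(-16375, Mul(-75, Pow(11, Rational(1, 2))))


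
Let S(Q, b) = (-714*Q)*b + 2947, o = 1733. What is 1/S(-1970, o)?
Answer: 1/2437606087 ≈ 4.1024e-10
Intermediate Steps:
S(Q, b) = 2947 - 714*Q*b (S(Q, b) = -714*Q*b + 2947 = 2947 - 714*Q*b)
1/S(-1970, o) = 1/(2947 - 714*(-1970)*1733) = 1/(2947 + 2437603140) = 1/2437606087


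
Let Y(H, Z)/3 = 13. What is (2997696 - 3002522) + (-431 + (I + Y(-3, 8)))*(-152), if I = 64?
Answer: 45030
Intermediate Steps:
Y(H, Z) = 39 (Y(H, Z) = 3*13 = 39)
(2997696 - 3002522) + (-431 + (I + Y(-3, 8)))*(-152) = (2997696 - 3002522) + (-431 + (64 + 39))*(-152) = -4826 + (-431 + 103)*(-152) = -4826 - 328*(-152) = -4826 + 49856 = 45030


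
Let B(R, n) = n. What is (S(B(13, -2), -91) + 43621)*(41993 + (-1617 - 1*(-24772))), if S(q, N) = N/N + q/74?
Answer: 105149718924/37 ≈ 2.8419e+9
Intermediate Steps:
S(q, N) = 1 + q/74 (S(q, N) = 1 + q*(1/74) = 1 + q/74)
(S(B(13, -2), -91) + 43621)*(41993 + (-1617 - 1*(-24772))) = ((1 + (1/74)*(-2)) + 43621)*(41993 + (-1617 - 1*(-24772))) = ((1 - 1/37) + 43621)*(41993 + (-1617 + 24772)) = (36/37 + 43621)*(41993 + 23155) = (1614013/37)*65148 = 105149718924/37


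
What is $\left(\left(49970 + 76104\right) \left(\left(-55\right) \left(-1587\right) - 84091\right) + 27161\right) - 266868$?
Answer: $402440649$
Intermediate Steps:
$\left(\left(49970 + 76104\right) \left(\left(-55\right) \left(-1587\right) - 84091\right) + 27161\right) - 266868 = \left(126074 \left(87285 - 84091\right) + 27161\right) - 266868 = \left(126074 \cdot 3194 + 27161\right) - 266868 = \left(402680356 + 27161\right) - 266868 = 402707517 - 266868 = 402440649$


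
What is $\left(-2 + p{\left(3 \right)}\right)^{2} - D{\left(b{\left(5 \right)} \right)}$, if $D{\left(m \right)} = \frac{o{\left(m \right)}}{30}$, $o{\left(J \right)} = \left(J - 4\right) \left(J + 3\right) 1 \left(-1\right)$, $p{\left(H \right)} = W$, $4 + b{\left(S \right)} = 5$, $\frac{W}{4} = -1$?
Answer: $\frac{178}{5} \approx 35.6$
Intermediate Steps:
$W = -4$ ($W = 4 \left(-1\right) = -4$)
$b{\left(S \right)} = 1$ ($b{\left(S \right)} = -4 + 5 = 1$)
$p{\left(H \right)} = -4$
$o{\left(J \right)} = - \left(-4 + J\right) \left(3 + J\right)$ ($o{\left(J \right)} = \left(-4 + J\right) \left(3 + J\right) 1 \left(-1\right) = \left(-4 + J\right) \left(3 + J\right) \left(-1\right) = - \left(-4 + J\right) \left(3 + J\right)$)
$D{\left(m \right)} = \frac{2}{5} - \frac{m^{2}}{30} + \frac{m}{30}$ ($D{\left(m \right)} = \frac{12 + m - m^{2}}{30} = \left(12 + m - m^{2}\right) \frac{1}{30} = \frac{2}{5} - \frac{m^{2}}{30} + \frac{m}{30}$)
$\left(-2 + p{\left(3 \right)}\right)^{2} - D{\left(b{\left(5 \right)} \right)} = \left(-2 - 4\right)^{2} - \left(\frac{2}{5} - \frac{1^{2}}{30} + \frac{1}{30} \cdot 1\right) = \left(-6\right)^{2} - \left(\frac{2}{5} - \frac{1}{30} + \frac{1}{30}\right) = 36 - \left(\frac{2}{5} - \frac{1}{30} + \frac{1}{30}\right) = 36 - \frac{2}{5} = \frac{178}{5}$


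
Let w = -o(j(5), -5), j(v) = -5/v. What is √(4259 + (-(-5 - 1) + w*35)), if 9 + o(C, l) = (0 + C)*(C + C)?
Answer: √4510 ≈ 67.156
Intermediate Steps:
o(C, l) = -9 + 2*C² (o(C, l) = -9 + (0 + C)*(C + C) = -9 + C*(2*C) = -9 + 2*C²)
w = 7 (w = -(-9 + 2*(-5/5)²) = -(-9 + 2*(-5*⅕)²) = -(-9 + 2*(-1)²) = -(-9 + 2*1) = -(-9 + 2) = -1*(-7) = 7)
√(4259 + (-(-5 - 1) + w*35)) = √(4259 + (-(-5 - 1) + 7*35)) = √(4259 + (-1*(-6) + 245)) = √(4259 + (6 + 245)) = √(4259 + 251) = √4510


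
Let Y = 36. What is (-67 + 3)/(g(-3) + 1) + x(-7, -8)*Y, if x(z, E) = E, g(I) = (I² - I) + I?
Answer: -1472/5 ≈ -294.40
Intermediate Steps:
g(I) = I²
(-67 + 3)/(g(-3) + 1) + x(-7, -8)*Y = (-67 + 3)/((-3)² + 1) - 8*36 = -64/(9 + 1) - 288 = -64/10 - 288 = -64*⅒ - 288 = -32/5 - 288 = -1472/5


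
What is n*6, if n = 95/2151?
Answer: 190/717 ≈ 0.26499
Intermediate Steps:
n = 95/2151 (n = 95*(1/2151) = 95/2151 ≈ 0.044165)
n*6 = (95/2151)*6 = 190/717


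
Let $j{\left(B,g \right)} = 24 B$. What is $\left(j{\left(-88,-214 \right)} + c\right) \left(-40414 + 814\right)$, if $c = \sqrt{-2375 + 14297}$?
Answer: $83635200 - 39600 \sqrt{11922} \approx 7.9311 \cdot 10^{7}$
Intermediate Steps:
$c = \sqrt{11922} \approx 109.19$
$\left(j{\left(-88,-214 \right)} + c\right) \left(-40414 + 814\right) = \left(24 \left(-88\right) + \sqrt{11922}\right) \left(-40414 + 814\right) = \left(-2112 + \sqrt{11922}\right) \left(-39600\right) = 83635200 - 39600 \sqrt{11922}$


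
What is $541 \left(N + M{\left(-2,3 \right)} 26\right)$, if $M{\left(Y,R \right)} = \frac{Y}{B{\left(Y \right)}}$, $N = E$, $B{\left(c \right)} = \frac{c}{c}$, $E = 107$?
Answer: $29755$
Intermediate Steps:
$B{\left(c \right)} = 1$
$N = 107$
$M{\left(Y,R \right)} = Y$ ($M{\left(Y,R \right)} = \frac{Y}{1} = Y 1 = Y$)
$541 \left(N + M{\left(-2,3 \right)} 26\right) = 541 \left(107 - 52\right) = 541 \cdot 55 = 29755$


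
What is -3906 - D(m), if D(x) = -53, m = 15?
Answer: -3853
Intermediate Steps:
-3906 - D(m) = -3906 - 1*(-53) = -3906 + 53 = -3853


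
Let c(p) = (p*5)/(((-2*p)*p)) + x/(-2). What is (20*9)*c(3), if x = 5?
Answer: -600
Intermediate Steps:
c(p) = -5/2 - 5/(2*p) (c(p) = (p*5)/(((-2*p)*p)) + 5/(-2) = (5*p)/((-2*p²)) + 5*(-½) = (5*p)*(-1/(2*p²)) - 5/2 = -5/(2*p) - 5/2 = -5/2 - 5/(2*p))
(20*9)*c(3) = (20*9)*((5/2)*(-1 - 1*3)/3) = 180*((5/2)*(⅓)*(-1 - 3)) = 180*((5/2)*(⅓)*(-4)) = 180*(-10/3) = -600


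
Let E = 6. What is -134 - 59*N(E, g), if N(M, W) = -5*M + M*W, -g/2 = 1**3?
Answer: 2344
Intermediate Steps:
g = -2 (g = -2*1**3 = -2*1 = -2)
-134 - 59*N(E, g) = -134 - 354*(-5 - 2) = -134 - 354*(-7) = -134 - 59*(-42) = -134 + 2478 = 2344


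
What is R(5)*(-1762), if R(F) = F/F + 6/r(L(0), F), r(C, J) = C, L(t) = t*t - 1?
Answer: 8810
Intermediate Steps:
L(t) = -1 + t² (L(t) = t² - 1 = -1 + t²)
R(F) = -5 (R(F) = F/F + 6/(-1 + 0²) = 1 + 6/(-1 + 0) = 1 + 6/(-1) = 1 + 6*(-1) = 1 - 6 = -5)
R(5)*(-1762) = -5*(-1762) = 8810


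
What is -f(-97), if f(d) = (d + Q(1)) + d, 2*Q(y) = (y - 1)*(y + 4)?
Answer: 194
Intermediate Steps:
Q(y) = (-1 + y)*(4 + y)/2 (Q(y) = ((y - 1)*(y + 4))/2 = ((-1 + y)*(4 + y))/2 = (-1 + y)*(4 + y)/2)
f(d) = 2*d (f(d) = (d + (-2 + (1/2)*1**2 + (3/2)*1)) + d = (d + (-2 + (1/2)*1 + 3/2)) + d = (d + (-2 + 1/2 + 3/2)) + d = (d + 0) + d = d + d = 2*d)
-f(-97) = -2*(-97) = -1*(-194) = 194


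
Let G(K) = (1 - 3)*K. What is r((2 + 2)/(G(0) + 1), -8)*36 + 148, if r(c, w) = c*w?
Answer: -1004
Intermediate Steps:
G(K) = -2*K
r((2 + 2)/(G(0) + 1), -8)*36 + 148 = (((2 + 2)/(-2*0 + 1))*(-8))*36 + 148 = ((4/(0 + 1))*(-8))*36 + 148 = ((4/1)*(-8))*36 + 148 = ((4*1)*(-8))*36 + 148 = (4*(-8))*36 + 148 = -32*36 + 148 = -1152 + 148 = -1004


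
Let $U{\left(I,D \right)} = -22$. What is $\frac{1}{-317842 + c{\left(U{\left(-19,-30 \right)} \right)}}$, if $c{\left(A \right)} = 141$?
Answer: $- \frac{1}{317701} \approx -3.1476 \cdot 10^{-6}$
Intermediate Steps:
$\frac{1}{-317842 + c{\left(U{\left(-19,-30 \right)} \right)}} = \frac{1}{-317842 + 141} = \frac{1}{-317701} = - \frac{1}{317701}$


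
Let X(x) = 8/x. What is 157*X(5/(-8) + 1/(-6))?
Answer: -30144/19 ≈ -1586.5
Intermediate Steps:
157*X(5/(-8) + 1/(-6)) = 157*(8/(5/(-8) + 1/(-6))) = 157*(8/(5*(-⅛) + 1*(-⅙))) = 157*(8/(-5/8 - ⅙)) = 157*(8/(-19/24)) = 157*(8*(-24/19)) = 157*(-192/19) = -30144/19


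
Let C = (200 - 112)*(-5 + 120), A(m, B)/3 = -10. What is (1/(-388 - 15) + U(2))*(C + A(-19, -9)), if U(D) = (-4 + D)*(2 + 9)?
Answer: -89468030/403 ≈ -2.2201e+5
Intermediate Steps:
A(m, B) = -30 (A(m, B) = 3*(-10) = -30)
C = 10120 (C = 88*115 = 10120)
U(D) = -44 + 11*D (U(D) = (-4 + D)*11 = -44 + 11*D)
(1/(-388 - 15) + U(2))*(C + A(-19, -9)) = (1/(-388 - 15) + (-44 + 11*2))*(10120 - 30) = (1/(-403) + (-44 + 22))*10090 = (-1/403 - 22)*10090 = -8867/403*10090 = -89468030/403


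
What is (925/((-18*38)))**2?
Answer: 855625/467856 ≈ 1.8288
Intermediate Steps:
(925/((-18*38)))**2 = (925/(-684))**2 = (925*(-1/684))**2 = (-925/684)**2 = 855625/467856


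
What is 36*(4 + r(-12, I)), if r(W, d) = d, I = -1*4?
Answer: 0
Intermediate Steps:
I = -4
36*(4 + r(-12, I)) = 36*(4 - 4) = 36*0 = 0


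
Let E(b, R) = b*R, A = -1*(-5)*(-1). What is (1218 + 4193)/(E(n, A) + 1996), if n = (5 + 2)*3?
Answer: 5411/1891 ≈ 2.8615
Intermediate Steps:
A = -5 (A = 5*(-1) = -5)
n = 21 (n = 7*3 = 21)
E(b, R) = R*b
(1218 + 4193)/(E(n, A) + 1996) = (1218 + 4193)/(-5*21 + 1996) = 5411/(-105 + 1996) = 5411/1891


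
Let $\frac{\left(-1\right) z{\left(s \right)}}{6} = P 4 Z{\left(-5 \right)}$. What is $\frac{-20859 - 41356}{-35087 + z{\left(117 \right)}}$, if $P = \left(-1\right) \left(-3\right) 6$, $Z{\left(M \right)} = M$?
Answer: $\frac{62215}{32927} \approx 1.8895$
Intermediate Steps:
$P = 18$ ($P = 3 \cdot 6 = 18$)
$z{\left(s \right)} = 2160$ ($z{\left(s \right)} = - 6 \cdot 18 \cdot 4 \left(-5\right) = - 6 \cdot 72 \left(-5\right) = \left(-6\right) \left(-360\right) = 2160$)
$\frac{-20859 - 41356}{-35087 + z{\left(117 \right)}} = \frac{-20859 - 41356}{-35087 + 2160} = - \frac{62215}{-32927} = \left(-62215\right) \left(- \frac{1}{32927}\right) = \frac{62215}{32927}$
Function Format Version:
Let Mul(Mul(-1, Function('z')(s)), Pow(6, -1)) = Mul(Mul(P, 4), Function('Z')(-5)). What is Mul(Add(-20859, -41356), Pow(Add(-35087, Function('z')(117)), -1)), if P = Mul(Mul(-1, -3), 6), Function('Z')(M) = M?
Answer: Rational(62215, 32927) ≈ 1.8895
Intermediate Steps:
P = 18 (P = Mul(3, 6) = 18)
Function('z')(s) = 2160 (Function('z')(s) = Mul(-6, Mul(Mul(18, 4), -5)) = Mul(-6, Mul(72, -5)) = Mul(-6, -360) = 2160)
Mul(Add(-20859, -41356), Pow(Add(-35087, Function('z')(117)), -1)) = Mul(Add(-20859, -41356), Pow(Add(-35087, 2160), -1)) = Mul(-62215, Pow(-32927, -1)) = Mul(-62215, Rational(-1, 32927)) = Rational(62215, 32927)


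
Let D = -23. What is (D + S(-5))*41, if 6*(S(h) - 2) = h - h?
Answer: -861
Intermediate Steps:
S(h) = 2 (S(h) = 2 + (h - h)/6 = 2 + (⅙)*0 = 2 + 0 = 2)
(D + S(-5))*41 = (-23 + 2)*41 = -21*41 = -861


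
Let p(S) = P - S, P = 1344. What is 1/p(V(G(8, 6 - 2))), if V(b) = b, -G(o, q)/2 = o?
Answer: 1/1360 ≈ 0.00073529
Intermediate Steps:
G(o, q) = -2*o
p(S) = 1344 - S
1/p(V(G(8, 6 - 2))) = 1/(1344 - (-2)*8) = 1/(1344 - 1*(-16)) = 1/(1344 + 16) = 1/1360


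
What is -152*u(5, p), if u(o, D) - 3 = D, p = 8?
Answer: -1672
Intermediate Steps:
u(o, D) = 3 + D
-152*u(5, p) = -152*(3 + 8) = -152*11 = -1672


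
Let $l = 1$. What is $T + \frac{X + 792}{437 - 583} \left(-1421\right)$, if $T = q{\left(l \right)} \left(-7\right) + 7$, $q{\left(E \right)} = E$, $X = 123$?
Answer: $\frac{1300215}{146} \approx 8905.6$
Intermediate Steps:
$T = 0$ ($T = 1 \left(-7\right) + 7 = -7 + 7 = 0$)
$T + \frac{X + 792}{437 - 583} \left(-1421\right) = 0 + \frac{123 + 792}{437 - 583} \left(-1421\right) = 0 + \frac{915}{-146} \left(-1421\right) = 0 + 915 \left(- \frac{1}{146}\right) \left(-1421\right) = 0 - - \frac{1300215}{146} = 0 + \frac{1300215}{146} = \frac{1300215}{146}$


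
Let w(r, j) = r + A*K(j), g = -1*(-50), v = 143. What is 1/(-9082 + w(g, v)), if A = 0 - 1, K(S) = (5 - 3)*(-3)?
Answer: -1/9026 ≈ -0.00011079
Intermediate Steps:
g = 50
K(S) = -6 (K(S) = 2*(-3) = -6)
A = -1
w(r, j) = 6 + r (w(r, j) = r - 1*(-6) = r + 6 = 6 + r)
1/(-9082 + w(g, v)) = 1/(-9082 + (6 + 50)) = 1/(-9082 + 56) = 1/(-9026) = -1/9026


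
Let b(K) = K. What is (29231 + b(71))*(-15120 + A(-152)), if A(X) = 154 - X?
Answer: -434079828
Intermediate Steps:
(29231 + b(71))*(-15120 + A(-152)) = (29231 + 71)*(-15120 + (154 - 1*(-152))) = 29302*(-15120 + (154 + 152)) = 29302*(-15120 + 306) = 29302*(-14814) = -434079828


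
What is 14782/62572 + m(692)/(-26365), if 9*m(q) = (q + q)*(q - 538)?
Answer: -4914399461/7423698510 ≈ -0.66199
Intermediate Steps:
m(q) = 2*q*(-538 + q)/9 (m(q) = ((q + q)*(q - 538))/9 = ((2*q)*(-538 + q))/9 = (2*q*(-538 + q))/9 = 2*q*(-538 + q)/9)
14782/62572 + m(692)/(-26365) = 14782/62572 + ((2/9)*692*(-538 + 692))/(-26365) = 14782*(1/62572) + ((2/9)*692*154)*(-1/26365) = 7391/31286 + (213136/9)*(-1/26365) = 7391/31286 - 213136/237285 = -4914399461/7423698510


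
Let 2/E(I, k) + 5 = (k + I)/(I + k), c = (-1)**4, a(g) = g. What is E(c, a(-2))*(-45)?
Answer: 45/2 ≈ 22.500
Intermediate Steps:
c = 1
E(I, k) = -1/2 (E(I, k) = 2/(-5 + (k + I)/(I + k)) = 2/(-5 + (I + k)/(I + k)) = 2/(-5 + 1) = 2/(-4) = 2*(-1/4) = -1/2)
E(c, a(-2))*(-45) = -1/2*(-45) = 45/2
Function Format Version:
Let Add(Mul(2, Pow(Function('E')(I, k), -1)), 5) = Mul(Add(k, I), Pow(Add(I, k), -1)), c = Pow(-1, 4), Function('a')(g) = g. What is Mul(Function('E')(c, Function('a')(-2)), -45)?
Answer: Rational(45, 2) ≈ 22.500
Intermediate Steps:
c = 1
Function('E')(I, k) = Rational(-1, 2) (Function('E')(I, k) = Mul(2, Pow(Add(-5, Mul(Add(k, I), Pow(Add(I, k), -1))), -1)) = Mul(2, Pow(Add(-5, Mul(Add(I, k), Pow(Add(I, k), -1))), -1)) = Mul(2, Pow(Add(-5, 1), -1)) = Mul(2, Pow(-4, -1)) = Mul(2, Rational(-1, 4)) = Rational(-1, 2))
Mul(Function('E')(c, Function('a')(-2)), -45) = Mul(Rational(-1, 2), -45) = Rational(45, 2)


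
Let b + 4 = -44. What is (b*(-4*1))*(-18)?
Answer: -3456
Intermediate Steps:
b = -48 (b = -4 - 44 = -48)
(b*(-4*1))*(-18) = -(-192)*(-18) = -48*(-4)*(-18) = 192*(-18) = -3456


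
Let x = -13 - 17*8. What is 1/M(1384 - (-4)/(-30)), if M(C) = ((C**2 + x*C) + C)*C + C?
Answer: 3375/7987928097982 ≈ 4.2251e-10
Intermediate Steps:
x = -149 (x = -13 - 136 = -149)
M(C) = C + C*(C**2 - 148*C) (M(C) = ((C**2 - 149*C) + C)*C + C = (C**2 - 148*C)*C + C = C*(C**2 - 148*C) + C = C + C*(C**2 - 148*C))
1/M(1384 - (-4)/(-30)) = 1/((1384 - (-4)/(-30))*(1 + (1384 - (-4)/(-30))**2 - 148*(1384 - (-4)/(-30)))) = 1/((1384 - (-4)*(-1)/30)*(1 + (1384 - (-4)*(-1)/30)**2 - 148*(1384 - (-4)*(-1)/30))) = 1/((1384 - 1*2/15)*(1 + (1384 - 1*2/15)**2 - 148*(1384 - 1*2/15))) = 1/((1384 - 2/15)*(1 + (1384 - 2/15)**2 - 148*(1384 - 2/15))) = 1/(20758*(1 + (20758/15)**2 - 148*20758/15)/15) = 1/(20758*(1 + 430894564/225 - 3072184/15)/15) = 1/((20758/15)*(384812029/225)) = 1/(7987928097982/3375) = 3375/7987928097982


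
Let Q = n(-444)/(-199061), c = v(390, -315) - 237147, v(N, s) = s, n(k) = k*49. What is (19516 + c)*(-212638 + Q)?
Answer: 9225198926113252/199061 ≈ 4.6344e+10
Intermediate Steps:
n(k) = 49*k
c = -237462 (c = -315 - 237147 = -237462)
Q = 21756/199061 (Q = (49*(-444))/(-199061) = -21756*(-1/199061) = 21756/199061 ≈ 0.10929)
(19516 + c)*(-212638 + Q) = (19516 - 237462)*(-212638 + 21756/199061) = -217946*(-42327911162/199061) = 9225198926113252/199061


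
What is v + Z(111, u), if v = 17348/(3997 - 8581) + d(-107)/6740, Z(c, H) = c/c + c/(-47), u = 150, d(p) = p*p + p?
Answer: -157163827/45378735 ≈ -3.4634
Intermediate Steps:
d(p) = p + p² (d(p) = p² + p = p + p²)
Z(c, H) = 1 - c/47 (Z(c, H) = 1 + c*(-1/47) = 1 - c/47)
v = -2029181/965505 (v = 17348/(3997 - 8581) - 107*(1 - 107)/6740 = 17348/(-4584) - 107*(-106)*(1/6740) = 17348*(-1/4584) + 11342*(1/6740) = -4337/1146 + 5671/3370 = -2029181/965505 ≈ -2.1017)
v + Z(111, u) = -2029181/965505 + (1 - 1/47*111) = -2029181/965505 + (1 - 111/47) = -2029181/965505 - 64/47 = -157163827/45378735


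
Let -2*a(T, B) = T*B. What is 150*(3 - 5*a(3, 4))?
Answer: 4950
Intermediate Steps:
a(T, B) = -B*T/2 (a(T, B) = -T*B/2 = -B*T/2)
150*(3 - 5*a(3, 4)) = 150*(3 - (-5)*4*3/2) = 150*(3 - 5*(-6)) = 150*(3 + 30) = 150*33 = 4950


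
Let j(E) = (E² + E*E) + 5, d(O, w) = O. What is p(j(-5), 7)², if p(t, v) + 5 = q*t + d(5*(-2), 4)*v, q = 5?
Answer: 40000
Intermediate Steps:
j(E) = 5 + 2*E² (j(E) = (E² + E²) + 5 = 2*E² + 5 = 5 + 2*E²)
p(t, v) = -5 - 10*v + 5*t (p(t, v) = -5 + (5*t + (5*(-2))*v) = -5 + (5*t - 10*v) = -5 + (-10*v + 5*t) = -5 - 10*v + 5*t)
p(j(-5), 7)² = (-5 - 10*7 + 5*(5 + 2*(-5)²))² = (-5 - 70 + 5*(5 + 2*25))² = (-5 - 70 + 5*(5 + 50))² = (-5 - 70 + 5*55)² = (-5 - 70 + 275)² = 200² = 40000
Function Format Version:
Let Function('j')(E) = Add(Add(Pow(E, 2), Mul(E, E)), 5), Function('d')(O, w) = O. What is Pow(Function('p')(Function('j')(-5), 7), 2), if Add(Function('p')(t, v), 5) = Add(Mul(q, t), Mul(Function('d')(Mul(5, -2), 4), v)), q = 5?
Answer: 40000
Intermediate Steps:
Function('j')(E) = Add(5, Mul(2, Pow(E, 2))) (Function('j')(E) = Add(Add(Pow(E, 2), Pow(E, 2)), 5) = Add(Mul(2, Pow(E, 2)), 5) = Add(5, Mul(2, Pow(E, 2))))
Function('p')(t, v) = Add(-5, Mul(-10, v), Mul(5, t)) (Function('p')(t, v) = Add(-5, Add(Mul(5, t), Mul(Mul(5, -2), v))) = Add(-5, Add(Mul(5, t), Mul(-10, v))) = Add(-5, Add(Mul(-10, v), Mul(5, t))) = Add(-5, Mul(-10, v), Mul(5, t)))
Pow(Function('p')(Function('j')(-5), 7), 2) = Pow(Add(-5, Mul(-10, 7), Mul(5, Add(5, Mul(2, Pow(-5, 2))))), 2) = Pow(Add(-5, -70, Mul(5, Add(5, Mul(2, 25)))), 2) = Pow(Add(-5, -70, Mul(5, Add(5, 50))), 2) = Pow(Add(-5, -70, Mul(5, 55)), 2) = Pow(Add(-5, -70, 275), 2) = Pow(200, 2) = 40000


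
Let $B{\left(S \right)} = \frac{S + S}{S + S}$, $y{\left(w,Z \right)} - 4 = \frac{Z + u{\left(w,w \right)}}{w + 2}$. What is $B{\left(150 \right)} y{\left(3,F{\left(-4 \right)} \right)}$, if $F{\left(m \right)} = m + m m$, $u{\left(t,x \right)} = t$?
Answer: $7$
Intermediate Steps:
$F{\left(m \right)} = m + m^{2}$
$y{\left(w,Z \right)} = 4 + \frac{Z + w}{2 + w}$ ($y{\left(w,Z \right)} = 4 + \frac{Z + w}{w + 2} = 4 + \frac{Z + w}{2 + w}$)
$B{\left(S \right)} = 1$ ($B{\left(S \right)} = \frac{2 S}{2 S} = 2 S \frac{1}{2 S} = 1$)
$B{\left(150 \right)} y{\left(3,F{\left(-4 \right)} \right)} = 1 \frac{8 - 4 \left(1 - 4\right) + 5 \cdot 3}{2 + 3} = 1 \frac{8 - -12 + 15}{5} = 1 \frac{8 + 12 + 15}{5} = 1 \cdot \frac{1}{5} \cdot 35 = 1 \cdot 7 = 7$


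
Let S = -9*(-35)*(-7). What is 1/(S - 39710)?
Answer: -1/41915 ≈ -2.3858e-5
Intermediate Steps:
S = -2205 (S = 315*(-7) = -2205)
1/(S - 39710) = 1/(-2205 - 39710) = 1/(-41915) = -1/41915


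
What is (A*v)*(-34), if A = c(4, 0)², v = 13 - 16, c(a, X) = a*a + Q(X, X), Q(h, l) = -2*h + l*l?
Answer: 26112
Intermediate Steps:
Q(h, l) = l² - 2*h (Q(h, l) = -2*h + l² = l² - 2*h)
c(a, X) = X² + a² - 2*X (c(a, X) = a*a + (X² - 2*X) = a² + (X² - 2*X) = X² + a² - 2*X)
v = -3
A = 256 (A = (0² + 4² - 2*0)² = (0 + 16 + 0)² = 16² = 256)
(A*v)*(-34) = (256*(-3))*(-34) = -768*(-34) = 26112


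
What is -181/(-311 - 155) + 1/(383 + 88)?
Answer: 85717/219486 ≈ 0.39054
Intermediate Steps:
-181/(-311 - 155) + 1/(383 + 88) = -181/(-466) + 1/471 = -1/466*(-181) + 1/471 = 181/466 + 1/471 = 85717/219486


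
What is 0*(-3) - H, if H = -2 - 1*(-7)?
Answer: -5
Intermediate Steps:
H = 5 (H = -2 + 7 = 5)
0*(-3) - H = 0*(-3) - 1*5 = 0 - 5 = -5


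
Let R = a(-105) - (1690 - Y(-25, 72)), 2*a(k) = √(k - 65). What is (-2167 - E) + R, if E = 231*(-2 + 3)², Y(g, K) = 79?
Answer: -4009 + I*√170/2 ≈ -4009.0 + 6.5192*I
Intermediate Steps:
E = 231 (E = 231*1² = 231*1 = 231)
a(k) = √(-65 + k)/2 (a(k) = √(k - 65)/2 = √(-65 + k)/2)
R = -1611 + I*√170/2 (R = √(-65 - 105)/2 - (1690 - 1*79) = √(-170)/2 - (1690 - 79) = (I*√170)/2 - 1*1611 = I*√170/2 - 1611 = -1611 + I*√170/2 ≈ -1611.0 + 6.5192*I)
(-2167 - E) + R = (-2167 - 1*231) + (-1611 + I*√170/2) = (-2167 - 231) + (-1611 + I*√170/2) = -2398 + (-1611 + I*√170/2) = -4009 + I*√170/2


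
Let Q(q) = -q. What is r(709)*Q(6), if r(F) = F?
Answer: -4254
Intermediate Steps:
r(709)*Q(6) = 709*(-1*6) = 709*(-6) = -4254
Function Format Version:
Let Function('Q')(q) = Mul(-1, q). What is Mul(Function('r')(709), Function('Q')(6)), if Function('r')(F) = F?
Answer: -4254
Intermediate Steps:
Mul(Function('r')(709), Function('Q')(6)) = Mul(709, Mul(-1, 6)) = Mul(709, -6) = -4254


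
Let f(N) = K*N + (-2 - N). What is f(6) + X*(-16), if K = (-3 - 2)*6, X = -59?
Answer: 756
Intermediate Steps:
K = -30 (K = -5*6 = -30)
f(N) = -2 - 31*N (f(N) = -30*N + (-2 - N) = -2 - 31*N)
f(6) + X*(-16) = (-2 - 31*6) - 59*(-16) = (-2 - 186) + 944 = -188 + 944 = 756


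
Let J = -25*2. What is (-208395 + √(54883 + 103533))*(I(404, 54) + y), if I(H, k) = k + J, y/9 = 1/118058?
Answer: -98412663195/118058 + 944482*√9901/59029 ≈ -8.3200e+5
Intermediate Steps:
J = -50
y = 9/118058 ≈ 7.6234e-5
I(H, k) = -50 + k (I(H, k) = k - 50 = -50 + k)
(-208395 + √(54883 + 103533))*(I(404, 54) + y) = (-208395 + √(54883 + 103533))*((-50 + 54) + 9/118058) = (-208395 + √158416)*(4 + 9/118058) = (-208395 + 4*√9901)*(472241/118058) = -98412663195/118058 + 944482*√9901/59029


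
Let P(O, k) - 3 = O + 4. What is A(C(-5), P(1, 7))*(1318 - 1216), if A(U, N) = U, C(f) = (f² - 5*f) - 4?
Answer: 4692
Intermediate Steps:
P(O, k) = 7 + O (P(O, k) = 3 + (O + 4) = 3 + (4 + O) = 7 + O)
C(f) = -4 + f² - 5*f
A(C(-5), P(1, 7))*(1318 - 1216) = (-4 + (-5)² - 5*(-5))*(1318 - 1216) = (-4 + 25 + 25)*102 = 46*102 = 4692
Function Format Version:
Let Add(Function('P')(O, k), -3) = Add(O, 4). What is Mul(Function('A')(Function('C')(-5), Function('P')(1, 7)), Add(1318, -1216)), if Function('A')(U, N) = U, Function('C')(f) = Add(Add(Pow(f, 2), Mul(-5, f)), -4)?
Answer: 4692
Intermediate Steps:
Function('P')(O, k) = Add(7, O) (Function('P')(O, k) = Add(3, Add(O, 4)) = Add(3, Add(4, O)) = Add(7, O))
Function('C')(f) = Add(-4, Pow(f, 2), Mul(-5, f))
Mul(Function('A')(Function('C')(-5), Function('P')(1, 7)), Add(1318, -1216)) = Mul(Add(-4, Pow(-5, 2), Mul(-5, -5)), Add(1318, -1216)) = Mul(Add(-4, 25, 25), 102) = Mul(46, 102) = 4692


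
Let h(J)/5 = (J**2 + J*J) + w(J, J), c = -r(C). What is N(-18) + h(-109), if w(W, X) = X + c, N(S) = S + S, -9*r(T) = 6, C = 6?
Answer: 354697/3 ≈ 1.1823e+5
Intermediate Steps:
r(T) = -2/3 (r(T) = -1/9*6 = -2/3)
N(S) = 2*S
c = 2/3 (c = -1*(-2/3) = 2/3 ≈ 0.66667)
w(W, X) = 2/3 + X (w(W, X) = X + 2/3 = 2/3 + X)
h(J) = 10/3 + 5*J + 10*J**2 (h(J) = 5*((J**2 + J*J) + (2/3 + J)) = 5*((J**2 + J**2) + (2/3 + J)) = 5*(2*J**2 + (2/3 + J)) = 5*(2/3 + J + 2*J**2) = 10/3 + 5*J + 10*J**2)
N(-18) + h(-109) = 2*(-18) + (10/3 + 5*(-109) + 10*(-109)**2) = -36 + (10/3 - 545 + 10*11881) = -36 + (10/3 - 545 + 118810) = -36 + 354805/3 = 354697/3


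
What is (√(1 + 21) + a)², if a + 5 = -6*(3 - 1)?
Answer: (17 - √22)² ≈ 151.53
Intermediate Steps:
a = -17 (a = -5 - 6*(3 - 1) = -5 - 6*2 = -5 - 12 = -17)
(√(1 + 21) + a)² = (√(1 + 21) - 17)² = (√22 - 17)² = (-17 + √22)²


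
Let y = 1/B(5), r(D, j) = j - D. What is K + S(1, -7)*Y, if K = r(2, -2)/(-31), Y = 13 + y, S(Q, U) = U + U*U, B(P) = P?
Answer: 85952/155 ≈ 554.53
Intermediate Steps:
S(Q, U) = U + U²
y = ⅕ (y = 1/5 = ⅕ ≈ 0.20000)
Y = 66/5 (Y = 13 + ⅕ = 66/5 ≈ 13.200)
K = 4/31 (K = (-2 - 1*2)/(-31) = (-2 - 2)*(-1/31) = -4*(-1/31) = 4/31 ≈ 0.12903)
K + S(1, -7)*Y = 4/31 - 7*(1 - 7)*(66/5) = 4/31 - 7*(-6)*(66/5) = 4/31 + 42*(66/5) = 4/31 + 2772/5 = 85952/155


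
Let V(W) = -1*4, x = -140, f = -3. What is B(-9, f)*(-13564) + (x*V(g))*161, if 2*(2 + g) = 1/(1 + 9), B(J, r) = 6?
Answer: 8776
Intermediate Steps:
g = -39/20 (g = -2 + 1/(2*(1 + 9)) = -2 + (½)/10 = -2 + (½)*(⅒) = -2 + 1/20 = -39/20 ≈ -1.9500)
V(W) = -4
B(-9, f)*(-13564) + (x*V(g))*161 = 6*(-13564) - 140*(-4)*161 = -81384 + 560*161 = -81384 + 90160 = 8776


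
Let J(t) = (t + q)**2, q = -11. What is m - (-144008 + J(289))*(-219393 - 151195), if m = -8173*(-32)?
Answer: -24726852176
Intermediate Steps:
J(t) = (-11 + t)**2 (J(t) = (t - 11)**2 = (-11 + t)**2)
m = 261536
m - (-144008 + J(289))*(-219393 - 151195) = 261536 - (-144008 + (-11 + 289)**2)*(-219393 - 151195) = 261536 - (-144008 + 278**2)*(-370588) = 261536 - (-144008 + 77284)*(-370588) = 261536 - (-66724)*(-370588) = 261536 - 1*24727113712 = 261536 - 24727113712 = -24726852176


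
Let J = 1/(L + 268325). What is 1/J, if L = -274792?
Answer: -6467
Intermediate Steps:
J = -1/6467 (J = 1/(-274792 + 268325) = 1/(-6467) = -1/6467 ≈ -0.00015463)
1/J = 1/(-1/6467) = -6467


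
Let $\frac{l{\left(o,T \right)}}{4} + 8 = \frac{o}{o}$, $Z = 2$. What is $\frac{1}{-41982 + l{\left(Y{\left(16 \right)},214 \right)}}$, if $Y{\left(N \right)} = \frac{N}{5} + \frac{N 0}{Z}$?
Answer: $- \frac{1}{42010} \approx -2.3804 \cdot 10^{-5}$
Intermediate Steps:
$Y{\left(N \right)} = \frac{N}{5}$ ($Y{\left(N \right)} = \frac{N}{5} + \frac{N 0}{2} = N \frac{1}{5} + 0 \cdot \frac{1}{2} = \frac{N}{5} + 0 = \frac{N}{5}$)
$l{\left(o,T \right)} = -28$ ($l{\left(o,T \right)} = -32 + 4 \frac{o}{o} = -32 + 4 \cdot 1 = -32 + 4 = -28$)
$\frac{1}{-41982 + l{\left(Y{\left(16 \right)},214 \right)}} = \frac{1}{-41982 - 28} = \frac{1}{-42010} = - \frac{1}{42010}$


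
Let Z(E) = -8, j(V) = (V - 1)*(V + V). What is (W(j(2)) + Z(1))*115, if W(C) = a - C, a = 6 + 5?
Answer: -115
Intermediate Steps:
a = 11
j(V) = 2*V*(-1 + V) (j(V) = (-1 + V)*(2*V) = 2*V*(-1 + V))
W(C) = 11 - C
(W(j(2)) + Z(1))*115 = ((11 - 2*2*(-1 + 2)) - 8)*115 = ((11 - 2*2) - 8)*115 = ((11 - 1*4) - 8)*115 = ((11 - 4) - 8)*115 = (7 - 8)*115 = -1*115 = -115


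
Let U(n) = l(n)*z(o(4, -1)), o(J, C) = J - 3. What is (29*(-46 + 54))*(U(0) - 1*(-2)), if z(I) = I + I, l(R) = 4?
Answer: 2320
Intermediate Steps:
o(J, C) = -3 + J
z(I) = 2*I
U(n) = 8 (U(n) = 4*(2*(-3 + 4)) = 4*(2*1) = 4*2 = 8)
(29*(-46 + 54))*(U(0) - 1*(-2)) = (29*(-46 + 54))*(8 - 1*(-2)) = (29*8)*(8 + 2) = 232*10 = 2320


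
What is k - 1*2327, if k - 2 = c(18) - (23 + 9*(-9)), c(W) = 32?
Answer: -2235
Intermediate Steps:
k = 92 (k = 2 + (32 - (23 + 9*(-9))) = 2 + (32 - (23 - 81)) = 2 + (32 - 1*(-58)) = 2 + (32 + 58) = 2 + 90 = 92)
k - 1*2327 = 92 - 1*2327 = 92 - 2327 = -2235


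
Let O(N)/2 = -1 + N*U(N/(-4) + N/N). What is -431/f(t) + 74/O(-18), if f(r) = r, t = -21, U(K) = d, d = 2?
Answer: 410/21 ≈ 19.524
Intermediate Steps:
U(K) = 2
O(N) = -2 + 4*N (O(N) = 2*(-1 + N*2) = 2*(-1 + 2*N) = -2 + 4*N)
-431/f(t) + 74/O(-18) = -431/(-21) + 74/(-2 + 4*(-18)) = -431*(-1/21) + 74/(-2 - 72) = 431/21 + 74/(-74) = 431/21 + 74*(-1/74) = 431/21 - 1 = 410/21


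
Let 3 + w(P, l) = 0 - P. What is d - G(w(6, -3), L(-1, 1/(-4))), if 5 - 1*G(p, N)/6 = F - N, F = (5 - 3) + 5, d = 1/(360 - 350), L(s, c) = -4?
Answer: 361/10 ≈ 36.100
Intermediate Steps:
w(P, l) = -3 - P (w(P, l) = -3 + (0 - P) = -3 - P)
d = ⅒ (d = 1/10 = ⅒ ≈ 0.10000)
F = 7 (F = 2 + 5 = 7)
G(p, N) = -12 + 6*N (G(p, N) = 30 - 6*(7 - N) = 30 + (-42 + 6*N) = -12 + 6*N)
d - G(w(6, -3), L(-1, 1/(-4))) = ⅒ - (-12 + 6*(-4)) = ⅒ - (-12 - 24) = ⅒ - 1*(-36) = ⅒ + 36 = 361/10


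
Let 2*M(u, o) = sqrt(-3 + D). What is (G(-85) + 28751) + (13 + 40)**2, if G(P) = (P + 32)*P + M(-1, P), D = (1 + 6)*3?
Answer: 36065 + 3*sqrt(2)/2 ≈ 36067.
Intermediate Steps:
D = 21 (D = 7*3 = 21)
M(u, o) = 3*sqrt(2)/2 (M(u, o) = sqrt(-3 + 21)/2 = sqrt(18)/2 = (3*sqrt(2))/2 = 3*sqrt(2)/2)
G(P) = 3*sqrt(2)/2 + P*(32 + P) (G(P) = (P + 32)*P + 3*sqrt(2)/2 = (32 + P)*P + 3*sqrt(2)/2 = P*(32 + P) + 3*sqrt(2)/2 = 3*sqrt(2)/2 + P*(32 + P))
(G(-85) + 28751) + (13 + 40)**2 = (((-85)**2 + 32*(-85) + 3*sqrt(2)/2) + 28751) + (13 + 40)**2 = ((7225 - 2720 + 3*sqrt(2)/2) + 28751) + 53**2 = ((4505 + 3*sqrt(2)/2) + 28751) + 2809 = (33256 + 3*sqrt(2)/2) + 2809 = 36065 + 3*sqrt(2)/2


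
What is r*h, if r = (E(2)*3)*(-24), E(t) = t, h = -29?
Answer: 4176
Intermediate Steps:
r = -144 (r = (2*3)*(-24) = 6*(-24) = -144)
r*h = -144*(-29) = 4176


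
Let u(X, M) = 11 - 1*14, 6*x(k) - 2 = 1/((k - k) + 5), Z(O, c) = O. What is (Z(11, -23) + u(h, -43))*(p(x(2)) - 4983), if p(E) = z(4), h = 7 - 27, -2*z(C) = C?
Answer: -39880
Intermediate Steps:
x(k) = 11/30 (x(k) = ⅓ + 1/(6*((k - k) + 5)) = ⅓ + 1/(6*(0 + 5)) = ⅓ + (⅙)/5 = ⅓ + (⅙)*(⅕) = ⅓ + 1/30 = 11/30)
z(C) = -C/2
h = -20
p(E) = -2 (p(E) = -½*4 = -2)
u(X, M) = -3 (u(X, M) = 11 - 14 = -3)
(Z(11, -23) + u(h, -43))*(p(x(2)) - 4983) = (11 - 3)*(-2 - 4983) = 8*(-4985) = -39880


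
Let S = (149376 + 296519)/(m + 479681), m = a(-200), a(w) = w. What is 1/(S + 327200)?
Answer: 479481/156886629095 ≈ 3.0562e-6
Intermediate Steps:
m = -200
S = 445895/479481 (S = (149376 + 296519)/(-200 + 479681) = 445895/479481 ≈ 0.92995)
1/(S + 327200) = 1/(445895/479481 + 327200) = 1/(156886629095/479481) = 479481/156886629095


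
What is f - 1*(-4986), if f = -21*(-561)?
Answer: 16767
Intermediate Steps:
f = 11781
f - 1*(-4986) = 11781 - 1*(-4986) = 11781 + 4986 = 16767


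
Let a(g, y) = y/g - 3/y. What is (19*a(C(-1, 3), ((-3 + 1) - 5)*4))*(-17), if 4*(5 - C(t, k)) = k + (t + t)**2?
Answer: 1000331/364 ≈ 2748.2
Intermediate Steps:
C(t, k) = 5 - t**2 - k/4 (C(t, k) = 5 - (k + (t + t)**2)/4 = 5 - (k + (2*t)**2)/4 = 5 - (k + 4*t**2)/4 = 5 + (-t**2 - k/4) = 5 - t**2 - k/4)
a(g, y) = -3/y + y/g
(19*a(C(-1, 3), ((-3 + 1) - 5)*4))*(-17) = (19*(-3*1/(4*((-3 + 1) - 5)) + (((-3 + 1) - 5)*4)/(5 - 1*(-1)**2 - 1/4*3)))*(-17) = (19*(-3*1/(4*(-2 - 5)) + ((-2 - 5)*4)/(5 - 1*1 - 3/4)))*(-17) = (19*(-3/((-7*4)) + (-7*4)/(5 - 1 - 3/4)))*(-17) = (19*(-3/(-28) - 28/13/4))*(-17) = (19*(-3*(-1/28) - 28*4/13))*(-17) = (19*(3/28 - 112/13))*(-17) = (19*(-3097/364))*(-17) = -58843/364*(-17) = 1000331/364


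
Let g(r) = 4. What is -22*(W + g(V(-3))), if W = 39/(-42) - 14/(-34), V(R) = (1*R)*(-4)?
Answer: -9119/119 ≈ -76.630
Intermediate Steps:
V(R) = -4*R (V(R) = R*(-4) = -4*R)
W = -123/238 (W = 39*(-1/42) - 14*(-1/34) = -13/14 + 7/17 = -123/238 ≈ -0.51681)
-22*(W + g(V(-3))) = -22*(-123/238 + 4) = -22*829/238 = -9119/119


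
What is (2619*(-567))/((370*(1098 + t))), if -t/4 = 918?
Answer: 164997/105820 ≈ 1.5592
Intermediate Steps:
t = -3672 (t = -4*918 = -3672)
(2619*(-567))/((370*(1098 + t))) = (2619*(-567))/((370*(1098 - 3672))) = -1484973/(370*(-2574)) = -1484973/(-952380) = -1484973*(-1/952380) = 164997/105820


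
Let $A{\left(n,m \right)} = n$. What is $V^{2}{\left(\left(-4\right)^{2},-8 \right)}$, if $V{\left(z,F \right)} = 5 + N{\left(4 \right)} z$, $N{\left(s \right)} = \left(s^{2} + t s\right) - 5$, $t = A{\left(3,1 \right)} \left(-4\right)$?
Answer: $344569$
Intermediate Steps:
$t = -12$ ($t = 3 \left(-4\right) = -12$)
$N{\left(s \right)} = -5 + s^{2} - 12 s$ ($N{\left(s \right)} = \left(s^{2} - 12 s\right) - 5 = -5 + s^{2} - 12 s$)
$V{\left(z,F \right)} = 5 - 37 z$ ($V{\left(z,F \right)} = 5 + \left(-5 + 4^{2} - 48\right) z = 5 + \left(-5 + 16 - 48\right) z = 5 - 37 z$)
$V^{2}{\left(\left(-4\right)^{2},-8 \right)} = \left(5 - 37 \left(-4\right)^{2}\right)^{2} = \left(5 - 592\right)^{2} = \left(-587\right)^{2} = 344569$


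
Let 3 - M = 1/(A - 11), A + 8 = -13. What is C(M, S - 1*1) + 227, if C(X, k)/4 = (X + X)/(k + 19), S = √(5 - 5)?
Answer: 16441/72 ≈ 228.35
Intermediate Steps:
A = -21 (A = -8 - 13 = -21)
M = 97/32 (M = 3 - 1/(-21 - 11) = 3 - 1/(-32) = 3 - 1*(-1/32) = 3 + 1/32 = 97/32 ≈ 3.0313)
S = 0 (S = √0 = 0)
C(X, k) = 8*X/(19 + k) (C(X, k) = 4*((X + X)/(k + 19)) = 4*((2*X)/(19 + k)) = 4*(2*X/(19 + k)) = 8*X/(19 + k))
C(M, S - 1*1) + 227 = 8*(97/32)/(19 + (0 - 1*1)) + 227 = 8*(97/32)/(19 + (0 - 1)) + 227 = 8*(97/32)/(19 - 1) + 227 = 8*(97/32)/18 + 227 = 8*(97/32)*(1/18) + 227 = 97/72 + 227 = 16441/72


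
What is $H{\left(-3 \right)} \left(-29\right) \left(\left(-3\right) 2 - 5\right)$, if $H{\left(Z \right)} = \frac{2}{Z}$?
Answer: $- \frac{638}{3} \approx -212.67$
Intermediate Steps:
$H{\left(-3 \right)} \left(-29\right) \left(\left(-3\right) 2 - 5\right) = \frac{2}{-3} \left(-29\right) \left(\left(-3\right) 2 - 5\right) = 2 \left(- \frac{1}{3}\right) \left(-29\right) \left(-6 - 5\right) = \left(- \frac{2}{3}\right) \left(-29\right) \left(-11\right) = \frac{58}{3} \left(-11\right) = - \frac{638}{3}$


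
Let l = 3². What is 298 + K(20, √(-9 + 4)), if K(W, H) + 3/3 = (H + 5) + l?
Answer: 311 + I*√5 ≈ 311.0 + 2.2361*I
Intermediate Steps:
l = 9
K(W, H) = 13 + H (K(W, H) = -1 + ((H + 5) + 9) = -1 + ((5 + H) + 9) = -1 + (14 + H) = 13 + H)
298 + K(20, √(-9 + 4)) = 298 + (13 + √(-9 + 4)) = 298 + (13 + √(-5)) = 298 + (13 + I*√5) = 311 + I*√5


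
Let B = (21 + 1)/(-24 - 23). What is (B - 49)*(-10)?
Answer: 23250/47 ≈ 494.68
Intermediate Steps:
B = -22/47 (B = 22/(-47) = 22*(-1/47) = -22/47 ≈ -0.46809)
(B - 49)*(-10) = (-22/47 - 49)*(-10) = -2325/47*(-10) = 23250/47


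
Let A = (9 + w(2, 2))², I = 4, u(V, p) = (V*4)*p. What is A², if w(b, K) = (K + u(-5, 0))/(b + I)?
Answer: 614656/81 ≈ 7588.3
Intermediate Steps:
u(V, p) = 4*V*p (u(V, p) = (4*V)*p = 4*V*p)
w(b, K) = K/(4 + b) (w(b, K) = (K + 4*(-5)*0)/(b + 4) = (K + 0)/(4 + b) = K/(4 + b))
A = 784/9 (A = (9 + 2/(4 + 2))² = (9 + 2/6)² = (9 + 2*(⅙))² = (9 + ⅓)² = (28/3)² = 784/9 ≈ 87.111)
A² = (784/9)² = 614656/81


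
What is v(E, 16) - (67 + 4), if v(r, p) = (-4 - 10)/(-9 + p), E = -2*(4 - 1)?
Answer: -73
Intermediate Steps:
E = -6 (E = -2*3 = -6)
v(r, p) = -14/(-9 + p)
v(E, 16) - (67 + 4) = -14/(-9 + 16) - (67 + 4) = -14/7 - 1*71 = -14*1/7 - 71 = -2 - 71 = -73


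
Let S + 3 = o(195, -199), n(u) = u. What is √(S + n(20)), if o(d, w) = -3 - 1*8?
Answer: √6 ≈ 2.4495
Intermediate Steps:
o(d, w) = -11 (o(d, w) = -3 - 8 = -11)
S = -14 (S = -3 - 11 = -14)
√(S + n(20)) = √(-14 + 20) = √6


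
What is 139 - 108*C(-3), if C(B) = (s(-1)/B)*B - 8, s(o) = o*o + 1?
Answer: 787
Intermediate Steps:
s(o) = 1 + o**2 (s(o) = o**2 + 1 = 1 + o**2)
C(B) = -6 (C(B) = ((1 + (-1)**2)/B)*B - 8 = ((1 + 1)/B)*B - 8 = (2/B)*B - 8 = 2 - 8 = -6)
139 - 108*C(-3) = 139 - 108*(-6) = 139 + 648 = 787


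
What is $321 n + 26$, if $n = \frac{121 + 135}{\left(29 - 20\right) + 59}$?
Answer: $\frac{20986}{17} \approx 1234.5$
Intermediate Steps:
$n = \frac{64}{17}$ ($n = \frac{256}{\left(29 - 20\right) + 59} = \frac{256}{9 + 59} = \frac{256}{68} = 256 \cdot \frac{1}{68} = \frac{64}{17} \approx 3.7647$)
$321 n + 26 = 321 \cdot \frac{64}{17} + 26 = \frac{20544}{17} + 26 = \frac{20986}{17}$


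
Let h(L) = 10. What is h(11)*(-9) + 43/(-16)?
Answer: -1483/16 ≈ -92.688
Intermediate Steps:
h(11)*(-9) + 43/(-16) = 10*(-9) + 43/(-16) = -90 + 43*(-1/16) = -90 - 43/16 = -1483/16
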